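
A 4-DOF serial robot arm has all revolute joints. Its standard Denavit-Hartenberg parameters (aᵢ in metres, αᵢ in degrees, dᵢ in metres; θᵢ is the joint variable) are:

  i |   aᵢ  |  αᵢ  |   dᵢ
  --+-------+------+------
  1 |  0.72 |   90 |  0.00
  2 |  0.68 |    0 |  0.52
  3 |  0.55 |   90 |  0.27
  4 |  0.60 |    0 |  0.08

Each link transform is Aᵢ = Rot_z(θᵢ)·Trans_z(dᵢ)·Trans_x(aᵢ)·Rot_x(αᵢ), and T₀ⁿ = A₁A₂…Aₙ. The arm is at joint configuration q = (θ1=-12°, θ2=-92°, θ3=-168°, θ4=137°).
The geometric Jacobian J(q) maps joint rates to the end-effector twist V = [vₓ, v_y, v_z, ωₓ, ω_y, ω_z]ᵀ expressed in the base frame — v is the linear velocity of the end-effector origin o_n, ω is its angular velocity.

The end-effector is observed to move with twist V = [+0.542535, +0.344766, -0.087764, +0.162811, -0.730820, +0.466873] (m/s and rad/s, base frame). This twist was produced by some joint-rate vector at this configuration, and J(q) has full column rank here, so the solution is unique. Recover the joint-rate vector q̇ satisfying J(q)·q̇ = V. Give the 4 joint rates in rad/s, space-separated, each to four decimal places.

o_n = [0.4899, -1.3301, -0.5562]
J₁: ẑ×o_n = [1.3301, 0.4899, -0.0000], ω = ẑ
J2: z=[-0.2079, -0.9781, 0.0000] o=[0.7043, -0.1497, 0.0000] → [0.5440, -0.1156, 0.0357, -0.2079, -0.9781, 0.0000]
J3: z=[-0.2079, -0.9781, 0.0000] o=[0.5729, -0.6534, -0.6796] → [-0.1207, 0.0257, 0.0595, -0.2079, -0.9781, 0.0000]
J4: z=[0.9633, -0.2048, 0.1736] o=[0.4234, -0.8976, -0.1379] → [0.1607, 0.4144, -0.4030, 0.9633, -0.2048, 0.1736]
q̇ = J⁺·V = [0.4120, 0.0390, 0.6420, 0.3160]

0.4120 0.0390 0.6420 0.3160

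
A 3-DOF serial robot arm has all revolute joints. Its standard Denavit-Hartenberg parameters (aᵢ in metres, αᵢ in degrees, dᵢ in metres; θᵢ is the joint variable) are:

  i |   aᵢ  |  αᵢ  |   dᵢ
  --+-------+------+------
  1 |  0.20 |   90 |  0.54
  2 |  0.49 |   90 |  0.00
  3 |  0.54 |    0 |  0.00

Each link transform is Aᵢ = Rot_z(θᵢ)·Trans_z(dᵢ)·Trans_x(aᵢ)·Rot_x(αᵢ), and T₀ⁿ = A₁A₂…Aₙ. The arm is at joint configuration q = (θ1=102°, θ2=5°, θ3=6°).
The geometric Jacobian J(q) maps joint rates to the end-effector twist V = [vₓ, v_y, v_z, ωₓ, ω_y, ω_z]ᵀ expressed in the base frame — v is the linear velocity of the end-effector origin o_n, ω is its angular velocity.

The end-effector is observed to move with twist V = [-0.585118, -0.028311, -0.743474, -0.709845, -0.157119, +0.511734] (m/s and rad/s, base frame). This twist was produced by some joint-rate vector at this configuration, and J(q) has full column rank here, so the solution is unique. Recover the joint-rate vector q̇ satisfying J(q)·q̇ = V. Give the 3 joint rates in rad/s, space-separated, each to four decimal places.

o_n = [-0.1991, 1.2081, 0.6295]
J₁: ẑ×o_n = [-1.2081, -0.1991, 0.0000], ω = ẑ
J2: z=[0.9781, 0.2079, 0.0000] o=[-0.0416, 0.1956, 0.5400] → [0.0186, -0.0876, 1.0231, 0.9781, 0.2079, 0.0000]
J3: z=[-0.0181, 0.0853, -0.9962] o=[-0.1431, 0.6731, 0.5827] → [0.5370, 0.0567, -0.0049, -0.0181, 0.0853, -0.9962]
q̇ = J⁺·V = [0.4420, -0.7270, -0.0700]

0.4420 -0.7270 -0.0700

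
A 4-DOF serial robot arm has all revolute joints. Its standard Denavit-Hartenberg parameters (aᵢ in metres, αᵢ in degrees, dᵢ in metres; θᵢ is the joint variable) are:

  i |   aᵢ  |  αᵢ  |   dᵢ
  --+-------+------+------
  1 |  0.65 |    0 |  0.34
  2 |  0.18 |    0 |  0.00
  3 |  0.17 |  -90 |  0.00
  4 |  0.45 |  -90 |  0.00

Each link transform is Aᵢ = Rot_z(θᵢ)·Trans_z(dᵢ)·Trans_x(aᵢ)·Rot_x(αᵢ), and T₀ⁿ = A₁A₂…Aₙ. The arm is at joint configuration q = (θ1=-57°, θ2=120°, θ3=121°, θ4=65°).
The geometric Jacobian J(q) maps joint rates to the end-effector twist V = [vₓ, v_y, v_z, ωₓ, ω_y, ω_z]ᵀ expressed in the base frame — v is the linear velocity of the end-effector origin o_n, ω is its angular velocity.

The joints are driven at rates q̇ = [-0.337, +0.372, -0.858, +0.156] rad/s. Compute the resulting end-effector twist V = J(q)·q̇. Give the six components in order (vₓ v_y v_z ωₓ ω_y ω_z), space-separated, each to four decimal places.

o_n = [0.0764, -0.4099, -0.0678]
J₁: ẑ×o_n = [0.4099, 0.0764, -0.0000], ω = ẑ
J2: z=[0.0000, 0.0000, 1.0000] o=[0.3540, -0.5451, 0.3400] → [-0.1353, -0.2776, 0.0000, 0.0000, 0.0000, 1.0000]
J3: z=[0.0000, 0.0000, 1.0000] o=[0.4357, -0.3848, 0.3400] → [0.0251, -0.3593, 0.0000, 0.0000, 0.0000, 1.0000]
J4: z=[0.0698, -0.9976, 0.0000] o=[0.2661, -0.3966, 0.3400] → [0.4068, 0.0284, -0.1902, 0.0698, -0.9976, 0.0000]
V = J·q̇ = [-0.1465, 0.1837, -0.0297, 0.0109, -0.1556, -0.8230]

-0.1465 0.1837 -0.0297 0.0109 -0.1556 -0.8230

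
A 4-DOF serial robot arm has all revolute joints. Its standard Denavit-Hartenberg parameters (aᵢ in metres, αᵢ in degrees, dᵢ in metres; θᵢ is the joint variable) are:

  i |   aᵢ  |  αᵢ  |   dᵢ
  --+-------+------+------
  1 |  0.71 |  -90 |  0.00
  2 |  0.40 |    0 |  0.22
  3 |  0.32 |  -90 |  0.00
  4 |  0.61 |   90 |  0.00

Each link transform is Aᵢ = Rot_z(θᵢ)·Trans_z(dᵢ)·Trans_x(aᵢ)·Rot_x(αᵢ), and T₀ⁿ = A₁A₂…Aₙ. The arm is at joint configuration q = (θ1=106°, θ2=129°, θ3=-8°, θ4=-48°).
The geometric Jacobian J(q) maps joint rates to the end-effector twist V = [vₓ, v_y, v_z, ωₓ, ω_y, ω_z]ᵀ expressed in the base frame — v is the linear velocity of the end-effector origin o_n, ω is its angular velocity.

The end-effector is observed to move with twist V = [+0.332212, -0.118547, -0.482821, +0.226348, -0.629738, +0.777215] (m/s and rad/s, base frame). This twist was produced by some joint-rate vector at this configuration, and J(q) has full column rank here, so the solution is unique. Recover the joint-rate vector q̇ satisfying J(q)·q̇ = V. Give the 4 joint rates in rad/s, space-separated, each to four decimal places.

o_n = [-0.6702, -0.1056, -0.9350]
J₁: ẑ×o_n = [0.1056, -0.6702, 0.0000], ω = ẑ
J2: z=[-0.9613, -0.2756, 0.0000] o=[-0.1957, 0.6825, 0.0000] → [0.2577, -0.8988, 0.6268, -0.9613, -0.2756, 0.0000]
J3: z=[-0.9613, -0.2756, 0.0000] o=[-0.3378, 0.3799, -0.3109] → [0.1720, -0.6000, 0.3750, -0.9613, -0.2756, 0.0000]
J4: z=[0.2363, -0.8240, 0.5150] o=[-0.2924, 0.2215, -0.5852] → [0.4567, -0.1119, -0.3886, 0.2363, -0.8240, 0.5150]
q̇ = J⁺·V = [0.3760, -0.6500, 0.6060, 0.7790]

0.3760 -0.6500 0.6060 0.7790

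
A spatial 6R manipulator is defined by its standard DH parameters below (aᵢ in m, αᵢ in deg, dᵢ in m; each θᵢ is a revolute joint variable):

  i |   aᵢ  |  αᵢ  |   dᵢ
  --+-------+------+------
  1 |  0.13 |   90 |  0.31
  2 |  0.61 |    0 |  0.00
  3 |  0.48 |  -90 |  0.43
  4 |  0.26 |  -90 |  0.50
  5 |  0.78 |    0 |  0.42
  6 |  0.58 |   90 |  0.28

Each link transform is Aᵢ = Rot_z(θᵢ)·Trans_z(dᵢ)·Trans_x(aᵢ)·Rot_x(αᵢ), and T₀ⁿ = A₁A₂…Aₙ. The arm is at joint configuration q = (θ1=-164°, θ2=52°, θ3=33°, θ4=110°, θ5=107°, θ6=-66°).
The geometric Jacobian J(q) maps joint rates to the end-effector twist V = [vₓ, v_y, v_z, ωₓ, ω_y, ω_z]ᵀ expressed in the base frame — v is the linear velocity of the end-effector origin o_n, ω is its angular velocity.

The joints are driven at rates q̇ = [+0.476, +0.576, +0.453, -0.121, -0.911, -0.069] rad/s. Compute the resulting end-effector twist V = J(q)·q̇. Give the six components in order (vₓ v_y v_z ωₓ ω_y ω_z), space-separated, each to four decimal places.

0.4585 -1.5451 0.5132 -0.3843 0.6116 1.3828

o_n = [-1.1204, -0.0840, 0.3990]
J₁: ẑ×o_n = [0.0840, -1.1204, 0.0000], ω = ẑ
J2: z=[-0.2756, 0.9613, 0.0000] o=[-0.1250, -0.0358, 0.3100] → [0.0855, 0.0245, 0.9701, -0.2756, 0.9613, 0.0000]
J3: z=[-0.2756, 0.9613, 0.0000] o=[-0.4860, -0.1393, 0.7907] → [-0.3766, -0.1080, 0.5946, -0.2756, 0.9613, 0.0000]
J4: z=[0.9576, 0.2746, 0.0872] o=[-0.6447, 0.2625, 1.2689] → [-0.2087, 0.7916, -0.2012, 0.9576, 0.2746, 0.0872]
J5: z=[-0.0155, 0.3513, -0.9361] o=[-0.0911, 0.1670, 1.2239] → [-0.5248, 0.9507, 0.3655, -0.0155, 0.3513, -0.9361]
J6: z=[-0.0155, 0.3513, -0.9361] o=[-0.8775, 0.3139, 0.8434] → [-0.5286, 0.2204, 0.0915, -0.0155, 0.3513, -0.9361]
V = J·q̇ = [0.4585, -1.5451, 0.5132, -0.3843, 0.6116, 1.3828]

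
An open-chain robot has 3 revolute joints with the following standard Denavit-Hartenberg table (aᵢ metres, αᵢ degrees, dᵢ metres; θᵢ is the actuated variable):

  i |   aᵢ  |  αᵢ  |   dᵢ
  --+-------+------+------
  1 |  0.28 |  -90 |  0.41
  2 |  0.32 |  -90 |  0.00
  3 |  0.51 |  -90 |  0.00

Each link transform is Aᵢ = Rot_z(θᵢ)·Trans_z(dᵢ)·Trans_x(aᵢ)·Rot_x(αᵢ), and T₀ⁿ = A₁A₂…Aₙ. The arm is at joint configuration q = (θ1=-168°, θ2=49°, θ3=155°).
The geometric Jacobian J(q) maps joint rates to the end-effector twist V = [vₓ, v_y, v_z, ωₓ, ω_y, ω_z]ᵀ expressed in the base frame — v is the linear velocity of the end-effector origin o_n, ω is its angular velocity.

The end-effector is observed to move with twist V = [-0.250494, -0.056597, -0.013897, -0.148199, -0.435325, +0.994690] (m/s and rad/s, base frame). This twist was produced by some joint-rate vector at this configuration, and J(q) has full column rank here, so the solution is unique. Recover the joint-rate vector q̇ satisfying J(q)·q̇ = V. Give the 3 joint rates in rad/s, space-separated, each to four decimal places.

o_n = [-0.2274, 0.1720, 0.5173]
J₁: ẑ×o_n = [-0.1720, -0.2274, 0.0000], ω = ẑ
J2: z=[0.2079, -0.9781, 0.0000] o=[-0.2739, -0.0582, 0.4100] → [-0.1050, -0.0223, 0.0933, 0.2079, -0.9781, 0.0000]
J3: z=[0.7382, 0.1569, -0.6561] o=[-0.4792, -0.1019, 0.1685] → [0.2344, -0.4227, 0.1627, 0.7382, 0.1569, -0.6561]
q̇ = J⁺·V = [0.7900, 0.3950, -0.3120]

0.7900 0.3950 -0.3120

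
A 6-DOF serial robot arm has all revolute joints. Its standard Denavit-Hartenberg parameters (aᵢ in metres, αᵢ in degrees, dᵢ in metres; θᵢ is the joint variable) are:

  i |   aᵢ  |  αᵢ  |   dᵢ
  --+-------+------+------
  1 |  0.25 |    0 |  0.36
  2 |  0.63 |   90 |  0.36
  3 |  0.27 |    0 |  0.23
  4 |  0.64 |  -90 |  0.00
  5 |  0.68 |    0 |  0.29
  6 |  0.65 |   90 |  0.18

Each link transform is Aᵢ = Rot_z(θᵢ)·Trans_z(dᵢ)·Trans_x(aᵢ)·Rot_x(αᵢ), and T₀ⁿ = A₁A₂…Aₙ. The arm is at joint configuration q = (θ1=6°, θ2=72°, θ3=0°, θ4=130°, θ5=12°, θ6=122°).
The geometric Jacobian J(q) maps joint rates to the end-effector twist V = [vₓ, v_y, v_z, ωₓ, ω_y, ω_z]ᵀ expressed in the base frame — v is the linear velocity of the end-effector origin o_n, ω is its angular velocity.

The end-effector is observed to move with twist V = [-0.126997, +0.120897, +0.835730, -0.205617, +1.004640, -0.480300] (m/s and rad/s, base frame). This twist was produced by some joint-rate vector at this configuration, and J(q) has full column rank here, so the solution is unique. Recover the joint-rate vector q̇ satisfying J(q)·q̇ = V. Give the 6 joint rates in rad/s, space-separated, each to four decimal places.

-0.4740 -0.7950 -0.1410 -0.2690 -0.5700 -0.6570

o_n = [-0.1239, 0.0964, 1.0718]
J₁: ẑ×o_n = [-0.0964, -0.1239, 0.0000], ω = ẑ
J2: z=[0.0000, 0.0000, 1.0000] o=[0.2486, 0.0261, 0.3600] → [-0.0702, -0.3725, 0.0000, 0.0000, 0.0000, 1.0000]
J3: z=[0.9781, -0.2079, 0.0000] o=[0.3796, 0.6424, 0.7200] → [-0.0731, -0.3441, -0.6387, 0.9781, -0.2079, 0.0000]
J4: z=[0.9781, -0.2079, 0.0000] o=[0.6607, 0.8586, 0.7200] → [-0.0731, -0.3441, -0.9087, 0.9781, -0.2079, 0.0000]
J5: z=[-0.1593, -0.7493, -0.6428] o=[0.5752, 0.4563, 1.2103] → [-0.1276, 0.4273, -0.4665, -0.1593, -0.7493, -0.6428]
J6: z=[-0.1593, -0.7493, -0.6428] o=[0.3018, -0.1499, 1.5334] → [0.5041, 0.2001, -0.3582, -0.1593, -0.7493, -0.6428]
q̇ = J⁺·V = [-0.4740, -0.7950, -0.1410, -0.2690, -0.5700, -0.6570]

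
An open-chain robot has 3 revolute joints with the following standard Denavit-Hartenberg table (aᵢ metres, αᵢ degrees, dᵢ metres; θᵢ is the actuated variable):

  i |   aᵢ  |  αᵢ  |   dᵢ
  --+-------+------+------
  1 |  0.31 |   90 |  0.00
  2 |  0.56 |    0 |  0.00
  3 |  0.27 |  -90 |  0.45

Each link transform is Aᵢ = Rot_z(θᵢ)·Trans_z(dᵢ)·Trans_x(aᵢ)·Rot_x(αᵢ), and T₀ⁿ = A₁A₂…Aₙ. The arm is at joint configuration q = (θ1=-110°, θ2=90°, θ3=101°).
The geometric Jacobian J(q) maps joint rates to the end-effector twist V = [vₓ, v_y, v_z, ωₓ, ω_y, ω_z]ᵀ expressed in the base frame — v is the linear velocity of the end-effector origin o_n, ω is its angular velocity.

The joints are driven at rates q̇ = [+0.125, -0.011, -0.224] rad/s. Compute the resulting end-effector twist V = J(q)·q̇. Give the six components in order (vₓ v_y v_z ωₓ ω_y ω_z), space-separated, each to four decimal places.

o_n = [-0.4382, 0.1117, 0.5085]
J₁: ẑ×o_n = [-0.1117, -0.4382, 0.0000], ω = ẑ
J2: z=[-0.9397, 0.3420, 0.0000] o=[-0.1060, -0.2913, 0.0000] → [0.1739, 0.4778, -0.2650, -0.9397, 0.3420, 0.0000]
J3: z=[-0.9397, 0.3420, 0.0000] o=[-0.1060, -0.2913, 0.5600] → [-0.0176, -0.0484, -0.2650, -0.9397, 0.3420, 0.0000]
V = J·q̇ = [-0.0119, -0.0492, 0.0623, 0.2208, -0.0804, 0.1250]

-0.0119 -0.0492 0.0623 0.2208 -0.0804 0.1250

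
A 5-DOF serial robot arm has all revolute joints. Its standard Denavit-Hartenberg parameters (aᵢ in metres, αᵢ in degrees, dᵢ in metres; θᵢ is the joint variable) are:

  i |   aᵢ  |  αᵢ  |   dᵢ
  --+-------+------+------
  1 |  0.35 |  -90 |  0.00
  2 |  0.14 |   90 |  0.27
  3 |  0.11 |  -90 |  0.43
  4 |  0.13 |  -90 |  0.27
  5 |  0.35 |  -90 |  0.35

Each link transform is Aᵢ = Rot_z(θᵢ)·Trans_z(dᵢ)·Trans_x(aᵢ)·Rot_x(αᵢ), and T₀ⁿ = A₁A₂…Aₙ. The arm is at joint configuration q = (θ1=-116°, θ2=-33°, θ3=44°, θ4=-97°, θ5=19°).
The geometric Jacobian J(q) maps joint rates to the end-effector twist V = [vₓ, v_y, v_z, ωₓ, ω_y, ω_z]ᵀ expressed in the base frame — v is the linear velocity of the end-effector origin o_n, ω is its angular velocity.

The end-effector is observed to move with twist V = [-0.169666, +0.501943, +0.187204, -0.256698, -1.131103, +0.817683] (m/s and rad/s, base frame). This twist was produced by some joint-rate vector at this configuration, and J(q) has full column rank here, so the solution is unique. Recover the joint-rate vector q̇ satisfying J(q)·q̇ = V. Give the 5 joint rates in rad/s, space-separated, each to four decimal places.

0.9060 -0.1400 -0.8030 -0.3330 0.9350

o_n = [0.5450, -0.3904, 0.9545]
J₁: ẑ×o_n = [0.3904, 0.5450, -0.0000], ω = ẑ
J2: z=[0.8988, -0.4384, 0.0000] o=[-0.1534, -0.3146, 0.0000] → [-0.4184, -0.8579, 0.2380, 0.8988, -0.4384, 0.0000]
J3: z=[0.2388, 0.4895, 0.8387] o=[0.0378, -0.5385, 0.0762] → [0.3057, 0.2157, -0.2129, 0.2388, 0.4895, 0.8387]
J4: z=[0.9019, 0.2083, -0.3783] o=[0.1800, -0.4211, 0.4800] → [0.1105, -0.5661, -0.0483, 0.9019, 0.2083, -0.3783]
J5: z=[0.3863, -0.7808, 0.4911] o=[0.4487, -0.2883, 0.4798] → [-0.3205, -0.1361, 0.0358, 0.3863, -0.7808, 0.4911]
q̇ = J⁺·V = [0.9060, -0.1400, -0.8030, -0.3330, 0.9350]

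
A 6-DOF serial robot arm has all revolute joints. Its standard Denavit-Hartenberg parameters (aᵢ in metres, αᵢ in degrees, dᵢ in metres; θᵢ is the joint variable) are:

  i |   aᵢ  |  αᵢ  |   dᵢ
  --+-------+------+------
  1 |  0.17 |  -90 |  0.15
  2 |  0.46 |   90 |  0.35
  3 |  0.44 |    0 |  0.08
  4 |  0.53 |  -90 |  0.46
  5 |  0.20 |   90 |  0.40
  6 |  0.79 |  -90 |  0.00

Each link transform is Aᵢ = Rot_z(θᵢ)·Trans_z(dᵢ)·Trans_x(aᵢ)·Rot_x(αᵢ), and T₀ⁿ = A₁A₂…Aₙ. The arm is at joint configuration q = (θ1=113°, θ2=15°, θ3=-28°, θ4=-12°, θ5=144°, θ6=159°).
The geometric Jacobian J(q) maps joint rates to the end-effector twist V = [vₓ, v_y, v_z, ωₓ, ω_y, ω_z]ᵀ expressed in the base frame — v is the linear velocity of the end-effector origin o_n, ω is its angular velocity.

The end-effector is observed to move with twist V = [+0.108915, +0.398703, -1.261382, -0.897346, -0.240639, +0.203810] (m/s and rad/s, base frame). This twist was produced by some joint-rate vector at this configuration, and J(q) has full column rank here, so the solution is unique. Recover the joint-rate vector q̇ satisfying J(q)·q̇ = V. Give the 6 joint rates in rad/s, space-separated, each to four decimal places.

-0.2690 0.4390 -0.0010 0.0680 0.3700 -0.5230

o_n = [-0.9607, 2.1443, 0.4522]
J₁: ẑ×o_n = [-2.1443, -0.9607, 0.0000], ω = ẑ
J2: z=[-0.9205, -0.3907, 0.0000] o=[-0.0664, 0.1565, 0.1500] → [-0.1181, 0.2782, -2.1792, -0.9205, -0.3907, 0.0000]
J3: z=[-0.1011, 0.2382, 0.9659] o=[-0.5622, 0.4287, 0.0309] → [-1.5567, -0.3423, -0.0785, -0.1011, 0.2382, 0.9659]
J4: z=[-0.1011, 0.2382, 0.9659] o=[-0.5268, 0.8739, 0.0077] → [-1.1211, -0.3742, -0.0251, -0.1011, 0.2382, 0.9659]
J5: z=[-0.9477, 0.2722, -0.1664] o=[-0.4129, 1.4776, 0.3469] → [0.1396, 0.1909, -0.4827, -0.9477, 0.2722, -0.1664]
J6: z=[0.2597, 0.3552, -0.8980] o=[-0.8291, 1.4077, 0.1989] → [0.7515, 0.0524, 0.2380, 0.2597, 0.3552, -0.8980]
q̇ = J⁺·V = [-0.2690, 0.4390, -0.0010, 0.0680, 0.3700, -0.5230]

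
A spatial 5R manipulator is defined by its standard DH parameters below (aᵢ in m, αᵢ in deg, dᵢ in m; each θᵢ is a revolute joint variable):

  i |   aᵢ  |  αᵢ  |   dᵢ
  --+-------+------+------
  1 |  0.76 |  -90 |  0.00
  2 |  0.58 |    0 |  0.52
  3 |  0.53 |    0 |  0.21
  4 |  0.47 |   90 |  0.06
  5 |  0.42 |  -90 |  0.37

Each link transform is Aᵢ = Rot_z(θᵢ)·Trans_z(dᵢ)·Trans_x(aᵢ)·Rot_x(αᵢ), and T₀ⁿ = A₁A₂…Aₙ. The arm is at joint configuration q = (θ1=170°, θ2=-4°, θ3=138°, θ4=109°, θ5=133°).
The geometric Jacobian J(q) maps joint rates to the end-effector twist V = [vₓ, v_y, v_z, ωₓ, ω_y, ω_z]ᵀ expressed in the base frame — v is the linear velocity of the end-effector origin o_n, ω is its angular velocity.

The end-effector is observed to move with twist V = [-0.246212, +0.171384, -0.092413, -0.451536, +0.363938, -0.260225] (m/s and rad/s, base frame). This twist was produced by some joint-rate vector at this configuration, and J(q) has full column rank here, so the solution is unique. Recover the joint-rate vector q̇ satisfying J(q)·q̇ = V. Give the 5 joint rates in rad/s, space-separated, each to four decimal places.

-0.5190 0.6380 0.0040 -0.9220 -0.5700

o_n = [-0.7395, -0.9837, -0.3452]
J₁: ẑ×o_n = [0.9837, -0.7395, 0.0000], ω = ẑ
J2: z=[-0.1736, -0.9848, 0.0000] o=[-0.7485, 0.1320, 0.0000] → [0.3400, -0.0599, 0.2026, -0.1736, -0.9848, 0.0000]
J3: z=[-0.1736, -0.9848, 0.0000] o=[-1.4085, -0.2797, 0.0405] → [0.3798, -0.0670, 0.7812, -0.1736, -0.9848, 0.0000]
J4: z=[-0.1736, -0.9848, 0.0000] o=[-1.0824, -0.5504, -0.3408] → [0.0044, -0.0008, 0.4130, -0.1736, -0.9848, 0.0000]
J5: z=[0.8775, -0.1547, -0.4540] o=[-0.8827, -0.6465, 0.0780] → [-0.0876, 0.3063, -0.2737, 0.8775, -0.1547, -0.4540]
q̇ = J⁺·V = [-0.5190, 0.6380, 0.0040, -0.9220, -0.5700]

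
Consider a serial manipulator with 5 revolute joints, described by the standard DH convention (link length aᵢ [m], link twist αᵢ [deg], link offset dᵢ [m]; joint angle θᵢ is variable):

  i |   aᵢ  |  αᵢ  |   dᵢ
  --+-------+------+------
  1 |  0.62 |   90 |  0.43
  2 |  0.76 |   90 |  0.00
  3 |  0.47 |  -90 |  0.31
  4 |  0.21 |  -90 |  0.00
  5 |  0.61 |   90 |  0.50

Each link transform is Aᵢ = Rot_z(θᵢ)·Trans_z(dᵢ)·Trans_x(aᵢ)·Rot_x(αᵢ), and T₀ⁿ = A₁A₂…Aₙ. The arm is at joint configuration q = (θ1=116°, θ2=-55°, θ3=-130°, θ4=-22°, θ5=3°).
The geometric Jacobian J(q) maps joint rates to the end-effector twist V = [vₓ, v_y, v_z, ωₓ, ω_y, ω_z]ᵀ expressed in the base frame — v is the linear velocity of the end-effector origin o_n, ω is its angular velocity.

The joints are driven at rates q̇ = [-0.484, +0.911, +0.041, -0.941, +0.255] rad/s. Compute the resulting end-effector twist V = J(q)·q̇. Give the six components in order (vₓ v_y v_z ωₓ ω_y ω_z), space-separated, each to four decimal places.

0.2870 -0.2577 -0.5798 1.4232 0.3730 0.2689

o_n = [-1.1298, -0.1127, 0.4856]
J₁: ẑ×o_n = [0.1127, -1.1298, 0.0000], ω = ẑ
J2: z=[0.8988, 0.4384, 0.0000] o=[-0.2718, 0.5573, 0.4300] → [0.0244, -0.0500, -0.2260, 0.8988, 0.4384, 0.0000]
J3: z=[0.3591, -0.7362, -0.5736] o=[-0.4629, 0.9491, -0.1926] → [-1.1083, 0.1390, -0.8723, 0.3591, -0.7362, -0.5736]
J4: z=[-0.7703, 0.1131, -0.6275] o=[-0.5992, 0.4072, -0.1229] → [-0.2574, 0.8017, 0.4605, -0.7703, 0.1131, -0.6275]
J5: z=[-0.5303, 0.4327, 0.7291] o=[-0.6735, 0.2194, -0.0655] → [0.4806, -0.0404, 0.3735, -0.5303, 0.4327, 0.7291]
V = J·q̇ = [0.2870, -0.2577, -0.5798, 1.4232, 0.3730, 0.2689]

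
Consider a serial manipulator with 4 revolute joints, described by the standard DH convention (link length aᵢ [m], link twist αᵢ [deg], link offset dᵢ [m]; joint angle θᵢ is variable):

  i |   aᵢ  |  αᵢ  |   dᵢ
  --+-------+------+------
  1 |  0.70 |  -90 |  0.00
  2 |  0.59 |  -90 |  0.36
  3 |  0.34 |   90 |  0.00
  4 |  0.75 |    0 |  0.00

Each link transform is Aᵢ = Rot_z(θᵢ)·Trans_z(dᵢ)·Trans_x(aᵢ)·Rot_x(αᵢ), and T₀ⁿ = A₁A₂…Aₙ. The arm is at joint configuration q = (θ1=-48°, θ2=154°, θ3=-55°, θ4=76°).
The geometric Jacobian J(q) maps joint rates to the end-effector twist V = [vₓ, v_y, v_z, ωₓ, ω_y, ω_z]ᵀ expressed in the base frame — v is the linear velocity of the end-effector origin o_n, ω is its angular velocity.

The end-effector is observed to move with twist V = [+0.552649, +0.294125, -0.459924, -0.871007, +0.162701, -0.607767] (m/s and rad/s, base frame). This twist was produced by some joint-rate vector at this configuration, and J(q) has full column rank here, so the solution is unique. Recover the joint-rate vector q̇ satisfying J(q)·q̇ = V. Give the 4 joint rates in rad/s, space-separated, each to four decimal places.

o_n = [0.3052, 0.8374, 0.2643]
J₁: ẑ×o_n = [-0.8374, 0.3052, 0.0000], ω = ẑ
J2: z=[0.7431, 0.6691, 0.0000] o=[0.4684, -0.5202, 0.0000] → [0.1769, -0.1964, 1.1181, 0.7431, 0.6691, 0.0000]
J3: z=[-0.2933, 0.3258, 0.8988] o=[0.3811, 0.1148, -0.2586] → [-0.4792, 0.0852, -0.1872, -0.2933, 0.3258, 0.8988]
J4: z=[0.9189, -0.1633, 0.3591] o=[0.4708, 0.4314, -0.3441] → [-0.2452, -0.6186, 0.3461, 0.9189, -0.1633, 0.3591]
q̇ = J⁺·V = [-0.6940, -0.1220, 0.3860, -0.7260]

-0.6940 -0.1220 0.3860 -0.7260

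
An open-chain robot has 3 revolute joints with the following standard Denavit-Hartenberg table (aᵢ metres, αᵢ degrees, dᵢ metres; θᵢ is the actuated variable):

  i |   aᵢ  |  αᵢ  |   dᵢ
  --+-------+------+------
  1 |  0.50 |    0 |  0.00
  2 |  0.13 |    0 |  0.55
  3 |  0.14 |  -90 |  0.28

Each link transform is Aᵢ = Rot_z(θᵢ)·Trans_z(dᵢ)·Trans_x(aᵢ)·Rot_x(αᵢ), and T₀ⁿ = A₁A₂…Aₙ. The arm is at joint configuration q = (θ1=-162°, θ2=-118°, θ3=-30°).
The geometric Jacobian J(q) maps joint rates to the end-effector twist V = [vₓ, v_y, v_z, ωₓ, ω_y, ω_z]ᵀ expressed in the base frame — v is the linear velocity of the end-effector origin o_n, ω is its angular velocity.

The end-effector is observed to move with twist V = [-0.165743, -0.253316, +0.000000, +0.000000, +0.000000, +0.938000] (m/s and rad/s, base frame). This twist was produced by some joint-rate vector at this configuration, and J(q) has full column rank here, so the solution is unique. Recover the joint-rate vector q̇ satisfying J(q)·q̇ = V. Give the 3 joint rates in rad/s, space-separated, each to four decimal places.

o_n = [-0.3630, 0.0808, 0.8300]
J₁: ẑ×o_n = [-0.0808, -0.3630, 0.0000], ω = ẑ
J2: z=[0.0000, 0.0000, 1.0000] o=[-0.4755, -0.1545, 0.0000] → [-0.2353, 0.1126, 0.0000, 0.0000, 0.0000, 1.0000]
J3: z=[0.0000, 0.0000, 1.0000] o=[-0.4530, -0.0265, 0.5500] → [-0.1072, 0.0900, 0.0000, 0.0000, 0.0000, 1.0000]
q̇ = J⁺·V = [0.7790, 0.6700, -0.5110]

0.7790 0.6700 -0.5110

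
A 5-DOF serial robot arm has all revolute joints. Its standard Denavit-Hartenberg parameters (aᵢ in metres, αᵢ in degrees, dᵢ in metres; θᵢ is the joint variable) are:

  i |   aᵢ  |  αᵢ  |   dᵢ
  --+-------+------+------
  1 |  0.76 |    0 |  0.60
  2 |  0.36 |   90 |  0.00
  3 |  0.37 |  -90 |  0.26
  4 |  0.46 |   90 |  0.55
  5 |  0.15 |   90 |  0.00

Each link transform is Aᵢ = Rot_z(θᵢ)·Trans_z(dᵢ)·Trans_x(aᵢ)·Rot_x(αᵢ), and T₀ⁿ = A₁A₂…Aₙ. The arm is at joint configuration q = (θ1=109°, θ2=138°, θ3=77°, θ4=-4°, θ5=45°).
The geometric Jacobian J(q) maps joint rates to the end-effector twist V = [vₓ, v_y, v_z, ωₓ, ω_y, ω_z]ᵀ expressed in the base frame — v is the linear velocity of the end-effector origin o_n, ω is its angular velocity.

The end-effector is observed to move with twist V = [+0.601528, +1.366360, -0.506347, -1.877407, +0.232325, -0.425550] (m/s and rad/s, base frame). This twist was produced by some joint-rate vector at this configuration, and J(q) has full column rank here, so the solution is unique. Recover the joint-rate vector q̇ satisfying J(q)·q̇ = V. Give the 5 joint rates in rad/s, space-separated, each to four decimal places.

o_n = [-0.4962, 0.8991, 1.6583]
J₁: ẑ×o_n = [-0.8991, -0.4962, 0.0000], ω = ẑ
J2: z=[0.0000, 0.0000, 1.0000] o=[-0.2474, 0.7186, 0.6000] → [-0.1805, -0.2487, 0.0000, 0.0000, 0.0000, 1.0000]
J3: z=[-0.9205, 0.3907, 0.0000] o=[-0.3881, 0.3872, 0.6000] → [0.4135, 0.9742, -0.4290, -0.9205, 0.3907, 0.0000]
J4: z=[0.3807, 0.8969, 0.2250] o=[-0.6599, 0.4122, 0.9605] → [0.5163, -0.2288, 0.0385, 0.3807, 0.8969, 0.2250]
J5: z=[-0.9121, 0.4042, -0.0680] o=[-0.5204, 0.8230, 1.5314] → [0.0565, 0.1142, -0.0792, -0.9121, 0.4042, -0.0680]
q̇ = J⁺·V = [-0.5410, 0.2960, 0.9750, -0.5470, 0.8460]

-0.5410 0.2960 0.9750 -0.5470 0.8460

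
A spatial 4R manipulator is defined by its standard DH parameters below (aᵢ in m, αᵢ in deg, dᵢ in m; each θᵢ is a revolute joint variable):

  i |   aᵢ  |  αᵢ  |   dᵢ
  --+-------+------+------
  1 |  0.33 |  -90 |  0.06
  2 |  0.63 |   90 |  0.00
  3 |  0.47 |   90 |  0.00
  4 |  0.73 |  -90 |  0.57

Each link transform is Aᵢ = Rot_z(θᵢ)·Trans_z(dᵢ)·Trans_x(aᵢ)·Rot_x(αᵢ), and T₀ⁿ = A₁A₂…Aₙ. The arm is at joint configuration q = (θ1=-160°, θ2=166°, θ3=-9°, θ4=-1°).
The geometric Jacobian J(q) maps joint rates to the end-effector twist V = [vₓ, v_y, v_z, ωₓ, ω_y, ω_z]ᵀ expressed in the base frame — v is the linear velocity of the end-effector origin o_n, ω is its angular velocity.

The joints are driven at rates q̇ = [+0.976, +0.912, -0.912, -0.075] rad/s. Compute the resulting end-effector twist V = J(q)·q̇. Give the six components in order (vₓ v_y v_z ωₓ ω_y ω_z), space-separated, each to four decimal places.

o_n = [1.0097, 1.1664, -0.3452]
J₁: ẑ×o_n = [-1.1664, 1.0097, 0.0000], ω = ẑ
J2: z=[0.3420, -0.9397, 0.0000] o=[-0.3101, -0.1129, 0.0600] → [0.3807, 0.1386, 1.6778, 0.3420, -0.9397, 0.0000]
J3: z=[-0.2273, -0.0827, -0.9703] o=[0.2643, 0.0962, -0.0924] → [1.0593, -0.7807, -0.1816, -0.2273, -0.0827, -0.9703]
J4: z=[-0.4804, 0.8762, 0.0378] o=[0.6624, 0.3193, -0.2047] → [-0.1551, -0.0543, -0.7113, -0.4804, 0.8762, 0.0378]
V = J·q̇ = [-1.7456, 1.8280, 1.7491, 0.5553, -0.8473, 1.8581]

-1.7456 1.8280 1.7491 0.5553 -0.8473 1.8581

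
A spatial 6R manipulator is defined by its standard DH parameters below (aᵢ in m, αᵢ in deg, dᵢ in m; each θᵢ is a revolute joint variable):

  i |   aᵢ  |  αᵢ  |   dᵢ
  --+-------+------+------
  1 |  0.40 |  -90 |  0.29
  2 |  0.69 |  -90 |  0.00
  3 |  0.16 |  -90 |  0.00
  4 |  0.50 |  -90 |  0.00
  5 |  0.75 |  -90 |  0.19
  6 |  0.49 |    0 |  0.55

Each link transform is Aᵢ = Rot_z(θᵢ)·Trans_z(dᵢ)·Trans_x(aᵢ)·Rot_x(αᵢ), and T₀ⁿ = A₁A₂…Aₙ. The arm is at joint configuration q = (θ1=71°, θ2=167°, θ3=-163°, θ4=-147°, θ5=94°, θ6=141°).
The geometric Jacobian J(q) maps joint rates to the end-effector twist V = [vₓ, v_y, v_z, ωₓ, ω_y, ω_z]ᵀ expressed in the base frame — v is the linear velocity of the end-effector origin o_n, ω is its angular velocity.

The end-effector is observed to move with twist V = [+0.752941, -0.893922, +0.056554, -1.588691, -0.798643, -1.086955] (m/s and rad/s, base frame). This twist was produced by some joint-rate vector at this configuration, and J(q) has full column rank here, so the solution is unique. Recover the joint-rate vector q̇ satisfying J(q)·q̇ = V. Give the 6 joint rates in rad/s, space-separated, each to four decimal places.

o_n = [0.2548, -0.0874, 0.0542]
J₁: ẑ×o_n = [0.0874, 0.2548, -0.0000], ω = ẑ
J2: z=[-0.9455, 0.3256, 0.0000] o=[0.1302, 0.3782, 0.2900] → [-0.0768, -0.2229, 0.3997, -0.9455, 0.3256, 0.0000]
J3: z=[-0.0732, -0.2127, 0.9744] o=[-0.0887, -0.2575, 0.1348] → [-0.1486, 0.3287, 0.0606, -0.0732, -0.2127, 0.9744]
J4: z=[-0.9970, 0.0420, -0.0658] o=[-0.0844, -0.1013, 0.1692] → [-0.0039, -0.1369, -0.0281, -0.9970, 0.0420, -0.0658]
J5: z=[-0.0468, 0.3533, 0.9343] o=[-0.1156, -0.5686, 0.3443] → [-0.5521, 0.3325, -0.1533, -0.0468, 0.3533, 0.9343]
J6: z=[-0.0072, 0.9352, -0.3540] o=[0.6247, -0.4840, 0.5527] → [-0.3258, 0.1274, 0.3431, -0.0072, 0.9352, -0.3540]
q̇ = J⁺·V = [-0.1640, 0.8120, -0.4740, 0.9030, -0.8020, -0.9820]

-0.1640 0.8120 -0.4740 0.9030 -0.8020 -0.9820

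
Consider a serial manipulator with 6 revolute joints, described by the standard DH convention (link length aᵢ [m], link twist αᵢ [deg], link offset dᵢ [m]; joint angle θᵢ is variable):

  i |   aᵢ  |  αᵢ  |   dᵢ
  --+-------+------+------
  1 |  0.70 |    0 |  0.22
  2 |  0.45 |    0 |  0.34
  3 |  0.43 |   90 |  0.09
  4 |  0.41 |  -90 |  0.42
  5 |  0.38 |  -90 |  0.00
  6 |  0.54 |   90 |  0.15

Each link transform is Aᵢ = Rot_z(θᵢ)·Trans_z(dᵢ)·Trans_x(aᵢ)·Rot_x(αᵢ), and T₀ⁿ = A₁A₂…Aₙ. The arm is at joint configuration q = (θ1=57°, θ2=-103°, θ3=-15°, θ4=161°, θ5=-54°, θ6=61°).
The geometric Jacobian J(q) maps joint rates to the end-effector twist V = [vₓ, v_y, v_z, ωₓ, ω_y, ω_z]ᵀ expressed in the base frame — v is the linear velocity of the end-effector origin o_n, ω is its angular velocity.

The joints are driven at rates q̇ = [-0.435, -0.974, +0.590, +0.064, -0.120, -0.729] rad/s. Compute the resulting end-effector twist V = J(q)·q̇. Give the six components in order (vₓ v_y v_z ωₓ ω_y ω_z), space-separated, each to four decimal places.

o_n = [-0.1840, 0.0916, 1.3924]
J₁: ẑ×o_n = [-0.0916, -0.1840, 0.0000], ω = ẑ
J2: z=[0.0000, 0.0000, 1.0000] o=[0.3812, 0.5871, 0.2200] → [0.4955, -0.5652, 0.0000, 0.0000, 0.0000, 1.0000]
J3: z=[0.0000, 0.0000, 1.0000] o=[0.6938, 0.2634, 0.5600] → [0.1718, -0.8778, 0.0000, 0.0000, 0.0000, 1.0000]
J4: z=[-0.8746, -0.4848, 0.0000] o=[0.9023, -0.1127, 0.6500] → [-0.3599, 0.6493, -0.7053, -0.8746, -0.4848, 0.0000]
J5: z=[-0.1578, 0.2847, -0.9455] o=[0.3470, 0.0227, 0.7835] → [0.2385, 0.5982, 0.1403, -0.1578, 0.2847, -0.9455]
J6: z=[0.1432, 0.9540, 0.2634] o=[-0.0242, 0.0584, 0.8562] → [0.5028, -0.1189, 0.1572, 0.1432, 0.9540, 0.2634]
V = J·q̇ = [-0.7596, 0.1691, -0.1765, -0.1415, -0.7607, -0.8975]

-0.7596 0.1691 -0.1765 -0.1415 -0.7607 -0.8975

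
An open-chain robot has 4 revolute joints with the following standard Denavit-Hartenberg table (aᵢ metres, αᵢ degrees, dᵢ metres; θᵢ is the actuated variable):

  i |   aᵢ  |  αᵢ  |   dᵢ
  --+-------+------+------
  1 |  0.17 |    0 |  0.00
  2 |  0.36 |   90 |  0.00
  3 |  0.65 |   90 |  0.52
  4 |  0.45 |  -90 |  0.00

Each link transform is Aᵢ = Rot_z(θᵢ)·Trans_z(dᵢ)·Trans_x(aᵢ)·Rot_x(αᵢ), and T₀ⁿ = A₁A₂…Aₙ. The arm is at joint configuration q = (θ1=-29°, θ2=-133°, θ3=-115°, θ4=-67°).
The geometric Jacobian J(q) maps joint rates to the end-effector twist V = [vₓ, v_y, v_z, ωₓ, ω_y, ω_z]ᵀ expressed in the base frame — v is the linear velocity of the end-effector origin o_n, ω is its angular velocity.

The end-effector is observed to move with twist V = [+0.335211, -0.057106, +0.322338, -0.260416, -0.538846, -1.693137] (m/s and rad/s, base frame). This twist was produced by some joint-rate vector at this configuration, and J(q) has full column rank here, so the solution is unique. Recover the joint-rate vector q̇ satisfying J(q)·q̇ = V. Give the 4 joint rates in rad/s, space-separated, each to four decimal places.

-0.8110 -0.6890 -0.4320 -0.4570

o_n = [0.1055, 0.0148, -0.7485]
J₁: ẑ×o_n = [-0.0148, 0.1055, 0.0000], ω = ẑ
J2: z=[0.0000, 0.0000, 1.0000] o=[0.1487, -0.0824, 0.0000] → [-0.0972, -0.0431, 0.0000, 0.0000, 0.0000, 1.0000]
J3: z=[-0.3090, 0.9511, 0.0000] o=[-0.1937, -0.1937, 0.0000] → [-0.7118, -0.2313, -0.3490, -0.3090, 0.9511, 0.0000]
J4: z=[0.8619, 0.2801, 0.4226] o=[-0.0931, 0.3858, -0.5891] → [0.1122, 0.2213, -0.3754, 0.8619, 0.2801, 0.4226]
q̇ = J⁺·V = [-0.8110, -0.6890, -0.4320, -0.4570]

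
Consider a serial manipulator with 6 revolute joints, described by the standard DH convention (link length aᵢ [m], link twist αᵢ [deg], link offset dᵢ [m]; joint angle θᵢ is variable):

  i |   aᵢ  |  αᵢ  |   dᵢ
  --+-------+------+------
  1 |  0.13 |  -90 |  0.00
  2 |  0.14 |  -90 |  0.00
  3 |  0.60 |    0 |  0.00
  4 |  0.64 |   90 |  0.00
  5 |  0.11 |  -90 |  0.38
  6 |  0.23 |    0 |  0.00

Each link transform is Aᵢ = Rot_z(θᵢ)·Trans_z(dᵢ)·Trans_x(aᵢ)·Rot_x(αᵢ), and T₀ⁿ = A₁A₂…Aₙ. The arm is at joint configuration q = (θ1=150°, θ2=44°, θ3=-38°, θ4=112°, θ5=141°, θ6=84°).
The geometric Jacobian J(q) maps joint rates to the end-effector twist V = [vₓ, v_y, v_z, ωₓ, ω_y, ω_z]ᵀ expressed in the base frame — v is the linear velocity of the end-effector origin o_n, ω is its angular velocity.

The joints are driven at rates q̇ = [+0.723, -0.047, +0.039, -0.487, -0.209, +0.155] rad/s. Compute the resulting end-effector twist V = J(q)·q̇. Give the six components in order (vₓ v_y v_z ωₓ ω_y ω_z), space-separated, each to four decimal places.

-0.5357 -0.3733 -0.1352 -0.1947 0.1249 1.2902

o_n = [-0.5742, 0.4516, -0.6900]
J₁: ẑ×o_n = [-0.4516, -0.5742, 0.0000], ω = ẑ
J2: z=[-0.5000, -0.8660, 0.0000] o=[-0.1126, 0.0650, 0.0000] → [0.5975, -0.3450, -0.5931, -0.5000, -0.8660, 0.0000]
J3: z=[0.6016, -0.3473, -0.7193] o=[-0.1998, 0.1154, -0.0973] → [0.4477, 0.6259, 0.0722, 0.6016, -0.3473, -0.7193]
J4: z=[0.6016, -0.3473, -0.7193] o=[-0.6790, -0.0345, -0.4257] → [0.4414, 0.0836, 0.3288, 0.6016, -0.3473, -0.7193]
J5: z=[-0.7367, 0.1070, -0.6677] o=[-0.4813, 0.5617, -0.5482] → [-0.0887, -0.0424, 0.0911, -0.7367, 0.1070, -0.6677]
J6: z=[-0.6619, -0.3164, 0.6795] o=[-0.7460, 0.4987, -0.8354] → [-0.0140, 0.2130, 0.0856, -0.6619, -0.3164, 0.6795]
V = J·q̇ = [-0.5357, -0.3733, -0.1352, -0.1947, 0.1249, 1.2902]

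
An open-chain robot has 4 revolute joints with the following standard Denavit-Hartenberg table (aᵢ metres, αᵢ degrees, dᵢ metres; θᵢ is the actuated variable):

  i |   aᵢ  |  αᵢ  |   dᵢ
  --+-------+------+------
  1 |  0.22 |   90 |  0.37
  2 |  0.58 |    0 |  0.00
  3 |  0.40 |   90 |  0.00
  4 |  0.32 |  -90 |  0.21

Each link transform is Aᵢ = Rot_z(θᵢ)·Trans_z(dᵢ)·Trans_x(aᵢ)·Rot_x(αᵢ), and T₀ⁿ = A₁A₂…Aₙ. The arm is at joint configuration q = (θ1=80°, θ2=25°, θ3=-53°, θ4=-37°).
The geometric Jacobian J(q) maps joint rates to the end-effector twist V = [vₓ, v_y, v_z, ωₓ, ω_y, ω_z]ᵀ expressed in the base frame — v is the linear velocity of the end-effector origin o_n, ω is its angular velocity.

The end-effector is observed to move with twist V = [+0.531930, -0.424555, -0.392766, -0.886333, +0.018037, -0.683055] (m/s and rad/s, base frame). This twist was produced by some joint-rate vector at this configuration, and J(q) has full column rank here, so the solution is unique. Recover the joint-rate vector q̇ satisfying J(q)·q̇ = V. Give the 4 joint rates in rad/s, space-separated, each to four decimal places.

o_n = [0.0232, 1.2407, 0.1219]
J₁: ẑ×o_n = [-1.2407, 0.0232, 0.0000], ω = ẑ
J2: z=[0.9848, -0.1736, 0.0000] o=[0.0382, 0.2167, 0.3700] → [0.0431, 0.2443, 1.0059, 0.9848, -0.1736, 0.0000]
J3: z=[0.9848, -0.1736, 0.0000] o=[0.1295, 0.7343, 0.6151] → [0.0856, 0.4857, 0.4802, 0.9848, -0.1736, 0.0000]
J4: z=[-0.0815, -0.4623, -0.8829] o=[0.1908, 1.0821, 0.4273] → [0.2812, 0.1231, -0.0904, -0.0815, -0.4623, -0.8829]
q̇ = J⁺·V = [-0.4270, 0.1030, -0.9790, 0.2900]

-0.4270 0.1030 -0.9790 0.2900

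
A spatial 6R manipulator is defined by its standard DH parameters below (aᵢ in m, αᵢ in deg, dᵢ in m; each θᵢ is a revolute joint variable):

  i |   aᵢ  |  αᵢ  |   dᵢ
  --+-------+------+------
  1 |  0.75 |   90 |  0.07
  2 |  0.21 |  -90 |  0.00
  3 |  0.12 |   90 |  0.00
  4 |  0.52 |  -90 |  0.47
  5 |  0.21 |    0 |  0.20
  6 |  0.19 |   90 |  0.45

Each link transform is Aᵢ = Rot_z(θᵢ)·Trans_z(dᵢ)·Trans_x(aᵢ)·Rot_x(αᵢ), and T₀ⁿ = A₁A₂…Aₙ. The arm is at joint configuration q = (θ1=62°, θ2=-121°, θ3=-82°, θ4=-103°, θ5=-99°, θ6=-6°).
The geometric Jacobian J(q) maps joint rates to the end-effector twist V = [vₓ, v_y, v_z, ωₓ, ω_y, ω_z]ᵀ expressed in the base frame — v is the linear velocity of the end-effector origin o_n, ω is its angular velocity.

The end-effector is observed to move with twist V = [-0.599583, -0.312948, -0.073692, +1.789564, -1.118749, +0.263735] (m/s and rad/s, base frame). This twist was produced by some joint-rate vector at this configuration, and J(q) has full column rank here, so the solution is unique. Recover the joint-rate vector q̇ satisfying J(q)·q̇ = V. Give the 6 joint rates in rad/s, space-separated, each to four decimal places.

o_n = [0.9332, 0.1187, 0.8378]
J₁: ẑ×o_n = [-0.1187, 0.9332, 0.0000], ω = ẑ
J2: z=[0.8829, -0.4695, 0.0000] o=[0.3521, 0.6622, 0.0700] → [-0.3604, -0.6779, -0.2071, 0.8829, -0.4695, 0.0000]
J3: z=[0.4024, 0.7568, -0.5150] o=[0.3013, 0.5667, -0.1100] → [0.4865, -0.7068, -0.6585, 0.4024, 0.7568, -0.5150]
J4: z=[0.3623, 0.3850, 0.8488] o=[0.4022, 0.5033, -0.1243] → [0.6969, 0.1021, -0.3438, 0.3623, 0.3850, 0.8488]
J5: z=[0.7286, -0.6849, -0.0004] o=[0.2703, 0.3626, 0.5495] → [-0.1975, -0.2103, 0.2763, 0.7286, -0.6849, -0.0004]
J6: z=[0.7286, -0.6849, -0.0004] o=[0.5102, 0.3258, 0.7082] → [-0.0889, -0.0946, 0.1388, 0.7286, -0.6849, -0.0004]
q̇ = J⁺·V = [0.8670, 0.7590, 0.5110, -0.4000, 0.5880, 0.8650]

0.8670 0.7590 0.5110 -0.4000 0.5880 0.8650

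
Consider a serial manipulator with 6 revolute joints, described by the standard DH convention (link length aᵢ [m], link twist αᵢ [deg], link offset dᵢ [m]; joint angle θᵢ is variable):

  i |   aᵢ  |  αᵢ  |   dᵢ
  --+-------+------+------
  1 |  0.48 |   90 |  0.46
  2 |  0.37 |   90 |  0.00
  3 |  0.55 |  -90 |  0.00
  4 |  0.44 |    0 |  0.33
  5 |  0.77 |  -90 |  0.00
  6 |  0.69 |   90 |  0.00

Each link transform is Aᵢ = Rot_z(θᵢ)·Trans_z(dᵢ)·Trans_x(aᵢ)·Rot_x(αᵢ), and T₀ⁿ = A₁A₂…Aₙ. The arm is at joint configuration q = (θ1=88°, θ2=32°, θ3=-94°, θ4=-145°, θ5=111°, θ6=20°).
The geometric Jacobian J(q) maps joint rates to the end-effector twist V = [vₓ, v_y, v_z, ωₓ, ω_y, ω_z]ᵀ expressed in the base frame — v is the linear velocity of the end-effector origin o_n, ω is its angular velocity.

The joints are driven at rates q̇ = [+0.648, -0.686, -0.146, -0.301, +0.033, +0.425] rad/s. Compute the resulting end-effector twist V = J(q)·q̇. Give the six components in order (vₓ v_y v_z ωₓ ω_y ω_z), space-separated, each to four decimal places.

-0.5401 -1.6442 -0.9600 -0.9215 -0.4730 0.9202

o_n = [-1.3209, 1.3935, -0.2314]
J₁: ẑ×o_n = [-1.3935, -1.3209, 0.0000], ω = ẑ
J2: z=[0.9994, -0.0349, 0.0000] o=[0.0168, 0.4797, 0.4600] → [0.0241, 0.6909, 0.8666, 0.9994, -0.0349, 0.0000]
J3: z=[0.0185, 0.5296, -0.8480] o=[0.0277, 0.7933, 0.6561] → [0.0390, 1.1601, 0.7253, 0.0185, 0.5296, -0.8480]
J4: z=[-0.0402, 0.8479, 0.5286] o=[-0.5218, 0.7799, 0.6357] → [-1.0596, -0.4573, 0.6529, -0.0402, 0.8479, 0.5286]
J5: z=[-0.0402, 0.8479, 0.5286] o=[-0.1703, 1.2022, 0.6095] → [-0.8141, -0.6420, 0.9679, -0.0402, 0.8479, 0.5286]
J6: z=[-0.5740, -0.4526, 0.6824] o=[-0.8001, 1.4147, 0.2207] → [0.2191, -0.6149, -0.2236, -0.5740, -0.4526, 0.6824]
V = J·q̇ = [-0.5401, -1.6442, -0.9600, -0.9215, -0.4730, 0.9202]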